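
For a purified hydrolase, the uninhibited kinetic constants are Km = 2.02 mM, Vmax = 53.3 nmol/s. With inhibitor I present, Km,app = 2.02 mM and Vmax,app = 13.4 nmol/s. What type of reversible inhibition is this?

noncompetitive

Vmax decreases (53.3 → 13.4 nmol/s) while Km is unchanged — pure noncompetitive inhibition.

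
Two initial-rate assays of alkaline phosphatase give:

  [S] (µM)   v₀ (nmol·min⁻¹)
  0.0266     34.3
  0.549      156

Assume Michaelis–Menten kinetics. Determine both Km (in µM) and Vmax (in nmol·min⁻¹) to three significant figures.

Km = 0.121 µM; Vmax = 190 nmol·min⁻¹

In reciprocal form, 1/v = (Km/Vmax)·(1/[S]) + 1/Vmax. The two points give (1/[S], 1/v) = (37.59, 0.02915) and (1.821, 0.006410).
Slope = (0.02915 − 0.006410)/(37.59 − 1.821) = 0.0006358; intercept = 0.02915 − 0.0006358×37.59 = 0.005252.
Vmax = 1/intercept = 190 nmol·min⁻¹; Km = slope × Vmax = 0.0006358 × 190 = 0.121 µM.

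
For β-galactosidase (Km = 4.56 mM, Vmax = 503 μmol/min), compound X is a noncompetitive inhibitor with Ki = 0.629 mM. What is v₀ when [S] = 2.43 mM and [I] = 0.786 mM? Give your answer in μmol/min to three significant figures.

77.7 μmol/min

With α = 1 + [I]/Ki = 1 + 0.786/0.629 = 2.250, the noncompetitive rate law is v = (Vmax/α)·[S] / (Km + [S]).
v = (503/2.250)×2.43 / (4.56 + 2.43) = 543.3/6.990 = 77.7 μmol/min.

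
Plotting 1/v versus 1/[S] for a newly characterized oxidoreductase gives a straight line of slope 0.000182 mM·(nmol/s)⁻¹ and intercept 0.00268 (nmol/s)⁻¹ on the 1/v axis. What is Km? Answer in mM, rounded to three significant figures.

0.0679 mM

y-intercept = 1/Vmax ⇒ Vmax = 373 nmol/s; slope = Km/Vmax ⇒ Km = slope × Vmax.
Km = 0.000182 × 373 = 0.0679 mM.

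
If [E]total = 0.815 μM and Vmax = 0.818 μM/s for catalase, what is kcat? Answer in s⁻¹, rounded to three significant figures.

1.00 s⁻¹

kcat = Vmax/[E]total = 0.818 μM/s / 0.815 μM = 1.00 s⁻¹.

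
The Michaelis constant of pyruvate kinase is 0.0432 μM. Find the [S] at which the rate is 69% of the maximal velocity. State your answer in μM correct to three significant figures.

0.0962 μM

v/Vmax = [S]/(Km+[S]) = 0.69, so [S] = Km·0.69/(1 − 0.69) = 0.0432 × 2.226.
[S] = 0.0962 μM.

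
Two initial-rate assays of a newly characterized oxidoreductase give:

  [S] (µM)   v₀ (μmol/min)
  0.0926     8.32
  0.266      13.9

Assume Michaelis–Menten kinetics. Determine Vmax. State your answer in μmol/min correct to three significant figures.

21.7 μmol/min

In reciprocal form, 1/v = (Km/Vmax)·(1/[S]) + 1/Vmax. The two points give (1/[S], 1/v) = (10.80, 0.1202) and (3.759, 0.07194).
Slope = (0.1202 − 0.07194)/(10.80 − 3.759) = 0.006854; intercept = 0.1202 − 0.006854×10.80 = 0.04618.
Vmax = 1/intercept = 21.7 μmol/min; Km = slope × Vmax = 0.006854 × 21.7 = 0.148 µM.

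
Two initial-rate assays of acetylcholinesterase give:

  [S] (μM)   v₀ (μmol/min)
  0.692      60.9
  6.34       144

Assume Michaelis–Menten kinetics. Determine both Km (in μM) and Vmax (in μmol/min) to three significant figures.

From v = Vmax[S]/(Km+[S]), each point gives Vmax = v(Km+[S])/[S].
Equating: 60.9(Km+0.692)/0.692 = 144(Km+6.34)/6.34.
88.01·Km + 60.9 = 22.71·Km + 144, so (88.01 − 22.71)·Km = 144 − 60.9.
Km = 83.10/65.29 = 1.27 μM; then Vmax = 60.9(1.27+0.692)/0.692 = 173 μmol/min.

Km = 1.27 μM; Vmax = 173 μmol/min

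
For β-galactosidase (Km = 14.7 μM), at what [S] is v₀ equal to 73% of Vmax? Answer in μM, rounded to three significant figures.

v/Vmax = [S]/(Km+[S]) = 0.73, so [S] = Km·0.73/(1 − 0.73) = 14.7 × 2.704.
[S] = 39.7 μM.

39.7 μM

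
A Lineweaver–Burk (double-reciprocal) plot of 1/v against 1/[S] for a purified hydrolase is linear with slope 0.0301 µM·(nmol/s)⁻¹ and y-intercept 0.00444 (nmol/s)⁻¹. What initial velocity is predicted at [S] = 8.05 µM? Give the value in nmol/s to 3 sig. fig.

The y-intercept is 1/Vmax, so Vmax = 1/0.00444 = 225 nmol/s.
The slope is Km/Vmax, so Km = 0.0301 × 225 = 6.78 µM.
Then v = 225 × 8.05/(6.78 + 8.05) = 122 nmol/s.

122 nmol/s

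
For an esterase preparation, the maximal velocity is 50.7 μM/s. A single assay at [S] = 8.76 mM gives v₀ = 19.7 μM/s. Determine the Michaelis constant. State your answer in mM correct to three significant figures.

v/Vmax = 19.7/50.7 = 0.3886 = [S]/(Km+[S]).
So Km + [S] = [S]/0.3886 = 22.54 mM, giving Km = 22.54 − 8.76 = 13.8 mM.

13.8 mM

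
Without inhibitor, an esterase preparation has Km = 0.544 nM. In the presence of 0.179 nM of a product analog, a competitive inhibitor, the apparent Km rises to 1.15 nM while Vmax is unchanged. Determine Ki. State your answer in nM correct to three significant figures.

0.161 nM

Competitive: Km,app = α·Km with α = 1 + [I]/Ki.
α = Km,app/Km = 1.15/0.544 = 2.114.
Since α = 1 + [I]/Ki, [I]/Ki = 2.114 − 1 = 1.114 and Ki = 0.179/1.114 = 0.161 nM.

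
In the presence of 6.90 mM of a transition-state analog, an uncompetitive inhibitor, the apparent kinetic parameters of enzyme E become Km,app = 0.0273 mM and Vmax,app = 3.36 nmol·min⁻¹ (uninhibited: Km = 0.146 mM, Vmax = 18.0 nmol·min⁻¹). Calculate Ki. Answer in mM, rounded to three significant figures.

Uncompetitive: Vmax,app = Vmax/α (and Km,app = Km/α) with α = 1 + [I]/Ki.
α = Vmax/Vmax,app = 18.0/3.36 = 5.357.
Since α = 1 + [I]/Ki, [I]/Ki = 5.357 − 1 = 4.357 and Ki = 6.90/4.357 = 1.58 mM.

1.58 mM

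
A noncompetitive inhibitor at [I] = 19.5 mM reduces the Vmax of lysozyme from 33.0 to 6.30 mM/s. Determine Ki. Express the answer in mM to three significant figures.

4.60 mM

Noncompetitive: Vmax,app = Vmax/α with α = 1 + [I]/Ki.
α = Vmax/Vmax,app = 33.0/6.30 = 5.238.
Since α = 1 + [I]/Ki, [I]/Ki = 5.238 − 1 = 4.238 and Ki = 19.5/4.238 = 4.60 mM.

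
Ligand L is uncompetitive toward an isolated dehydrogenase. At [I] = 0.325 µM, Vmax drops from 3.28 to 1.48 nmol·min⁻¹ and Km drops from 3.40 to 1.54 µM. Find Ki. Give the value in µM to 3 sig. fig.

0.267 µM

Uncompetitive: Vmax,app = Vmax/α (and Km,app = Km/α) with α = 1 + [I]/Ki.
α = Vmax/Vmax,app = 3.28/1.48 = 2.216.
Ki = [I]/(α − 1) = 0.325/1.216 = 0.267 µM.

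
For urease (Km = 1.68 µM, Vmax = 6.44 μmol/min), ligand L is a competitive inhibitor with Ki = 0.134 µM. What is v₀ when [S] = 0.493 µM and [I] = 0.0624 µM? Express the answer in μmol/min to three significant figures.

With α = 1 + [I]/Ki = 1 + 0.0624/0.134 = 1.466, the competitive rate law is v = Vmax[S] / (αKm + [S]).
v = 6.44×0.493 / (1.466×1.68 + 0.493) = 3.175/2.955 = 1.07 μmol/min.

1.07 μmol/min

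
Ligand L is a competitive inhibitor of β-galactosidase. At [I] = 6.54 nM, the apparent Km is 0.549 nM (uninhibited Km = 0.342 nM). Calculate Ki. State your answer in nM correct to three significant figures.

Competitive: Km,app = α·Km with α = 1 + [I]/Ki.
α = Km,app/Km = 0.549/0.342 = 1.605.
Ki = [I]/(α − 1) = 6.54/0.6053 = 10.8 nM.

10.8 nM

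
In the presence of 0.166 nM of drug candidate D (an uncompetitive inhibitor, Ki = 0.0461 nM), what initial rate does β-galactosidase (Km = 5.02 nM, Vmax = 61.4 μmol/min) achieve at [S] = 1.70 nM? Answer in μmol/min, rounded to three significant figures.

8.13 μmol/min

With α = 1 + [I]/Ki = 1 + 0.166/0.0461 = 4.601, the uncompetitive rate law is v = (Vmax/α)·[S] / (Km/α + [S]).
v = (61.4/4.601)×1.70 / (5.02/4.601 + 1.70) = 22.69/2.791 = 8.13 μmol/min.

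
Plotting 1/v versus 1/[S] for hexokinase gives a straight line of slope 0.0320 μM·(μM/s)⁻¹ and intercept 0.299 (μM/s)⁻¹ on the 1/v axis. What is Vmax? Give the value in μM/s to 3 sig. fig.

The y-intercept of a Lineweaver–Burk plot equals 1/Vmax, so Vmax = 1/0.299 = 3.34 μM/s.

3.34 μM/s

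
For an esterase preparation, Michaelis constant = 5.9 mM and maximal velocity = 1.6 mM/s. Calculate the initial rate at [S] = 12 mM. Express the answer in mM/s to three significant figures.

[S]/(Km+[S]) = 12/17.90 = 0.6704, the fractional saturation.
v = 0.6704 × Vmax = 0.6704 × 1.6 = 1.07 mM/s.

1.07 mM/s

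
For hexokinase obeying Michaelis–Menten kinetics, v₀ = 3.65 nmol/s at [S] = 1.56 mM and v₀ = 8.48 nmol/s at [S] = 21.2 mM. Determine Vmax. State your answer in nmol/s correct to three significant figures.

From v = Vmax[S]/(Km+[S]), each point gives Vmax = v(Km+[S])/[S].
Equating: 3.65(Km+1.56)/1.56 = 8.48(Km+21.2)/21.2.
2.340·Km + 3.65 = 0.4000·Km + 8.48, so (2.340 − 0.4000)·Km = 8.48 − 3.65.
Km = 4.830/1.940 = 2.49 mM; then Vmax = 3.65(2.49+1.56)/1.56 = 9.48 nmol/s.

9.48 nmol/s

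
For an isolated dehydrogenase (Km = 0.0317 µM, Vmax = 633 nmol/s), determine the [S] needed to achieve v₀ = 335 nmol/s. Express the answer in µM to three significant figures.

The required fractional saturation is v/Vmax = 335/633 = 0.5292.
Then [S]/(Km+[S]) = 0.5292 ⇒ [S] = 0.0317 × 0.5292/(1 − 0.5292) = 0.0356 µM.

0.0356 µM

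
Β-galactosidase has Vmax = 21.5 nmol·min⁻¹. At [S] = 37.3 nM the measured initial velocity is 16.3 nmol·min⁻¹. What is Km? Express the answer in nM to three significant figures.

v/Vmax = 16.3/21.5 = 0.7581 = [S]/(Km+[S]).
So Km + [S] = [S]/0.7581 = 49.20 nM, giving Km = 49.20 − 37.3 = 11.9 nM.

11.9 nM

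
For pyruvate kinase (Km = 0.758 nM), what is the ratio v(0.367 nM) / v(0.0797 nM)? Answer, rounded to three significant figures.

3.43

The fractional saturations are [S]/(Km+[S]) = 0.0797/0.8377 = 0.09514 and 0.367/1.125 = 0.3262.
v₂/v₁ is just their ratio: 0.3262/0.09514 = 3.43.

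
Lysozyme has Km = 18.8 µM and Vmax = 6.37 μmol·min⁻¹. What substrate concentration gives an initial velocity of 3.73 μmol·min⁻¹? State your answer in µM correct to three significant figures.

The required fractional saturation is v/Vmax = 3.73/6.37 = 0.5856.
Then [S]/(Km+[S]) = 0.5856 ⇒ [S] = 18.8 × 0.5856/(1 − 0.5856) = 26.6 µM.

26.6 µM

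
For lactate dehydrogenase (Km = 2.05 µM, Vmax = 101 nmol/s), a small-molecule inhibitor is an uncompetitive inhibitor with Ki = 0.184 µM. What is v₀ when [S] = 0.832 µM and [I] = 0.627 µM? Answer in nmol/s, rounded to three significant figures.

14.7 nmol/s

α = 1 + [I]/Ki = 1 + 0.627/0.184 = 4.408.
For an uncompetitive inhibitor, both parameters are divided by α, giving Vmax/α and Km/α: Km,app = 0.465 µM, Vmax,app = 22.9 nmol/s.
v = Vmax,app·[S]/(Km,app + [S]) = 22.9 × 0.832/(0.465 + 0.832) = 14.7 nmol/s.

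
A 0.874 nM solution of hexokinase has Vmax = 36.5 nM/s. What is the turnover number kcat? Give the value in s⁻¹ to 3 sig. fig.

41.8 s⁻¹

kcat = Vmax/[E]total = 36.5 nM/s / 0.874 nM = 41.8 s⁻¹.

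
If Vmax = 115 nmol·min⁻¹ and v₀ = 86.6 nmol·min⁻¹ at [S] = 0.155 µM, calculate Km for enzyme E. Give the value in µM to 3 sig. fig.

0.0508 µM

From v = Vmax[S]/(Km+[S]), Km = [S](Vmax − v)/v.
Km = 0.155 × (115 − 86.6) / 86.6 = 4.402/86.6 = 0.0508 µM.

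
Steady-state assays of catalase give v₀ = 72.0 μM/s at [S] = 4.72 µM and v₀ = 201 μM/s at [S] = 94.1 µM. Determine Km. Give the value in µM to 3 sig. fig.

9.83 µM

From v = Vmax[S]/(Km+[S]), each point gives Vmax = v(Km+[S])/[S].
Equating: 72.0(Km+4.72)/4.72 = 201(Km+94.1)/94.1.
15.25·Km + 72.0 = 2.136·Km + 201, so (15.25 − 2.136)·Km = 201 − 72.0.
Km = 129.0/13.12 = 9.83 µM; then Vmax = 72.0(9.83+4.72)/4.72 = 222 μM/s.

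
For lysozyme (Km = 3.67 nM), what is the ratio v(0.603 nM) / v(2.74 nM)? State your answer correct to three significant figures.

The fractional saturations are [S]/(Km+[S]) = 2.74/6.410 = 0.4275 and 0.603/4.273 = 0.1411.
v₂/v₁ is just their ratio: 0.1411/0.4275 = 0.330.

0.330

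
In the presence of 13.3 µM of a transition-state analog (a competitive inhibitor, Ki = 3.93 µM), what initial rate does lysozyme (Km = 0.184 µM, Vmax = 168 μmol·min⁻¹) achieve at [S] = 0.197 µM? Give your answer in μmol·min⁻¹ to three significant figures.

α = 1 + [I]/Ki = 1 + 13.3/3.93 = 4.384.
For a competitive inhibitor, Vmax is unchanged and the apparent Km becomes α·Km: Km,app = 0.807 µM, Vmax,app = 168 μmol·min⁻¹.
v = Vmax,app·[S]/(Km,app + [S]) = 168 × 0.197/(0.807 + 0.197) = 33.0 μmol·min⁻¹.

33.0 μmol·min⁻¹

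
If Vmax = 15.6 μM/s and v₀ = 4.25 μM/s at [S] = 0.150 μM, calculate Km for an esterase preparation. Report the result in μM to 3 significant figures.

0.401 μM

From v = Vmax[S]/(Km+[S]), Km = [S](Vmax − v)/v.
Km = 0.150 × (15.6 − 4.25) / 4.25 = 1.702/4.25 = 0.401 μM.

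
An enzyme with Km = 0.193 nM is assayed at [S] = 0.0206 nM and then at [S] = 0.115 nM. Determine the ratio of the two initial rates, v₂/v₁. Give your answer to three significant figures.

Since Vmax cancels, v₂/v₁ = [S]₂(Km+[S]₁) / [S]₁(Km+[S]₂).
= 0.115×(0.193+0.0206) / (0.0206×(0.193+0.115)) = 0.02456/0.006345 = 3.87.

3.87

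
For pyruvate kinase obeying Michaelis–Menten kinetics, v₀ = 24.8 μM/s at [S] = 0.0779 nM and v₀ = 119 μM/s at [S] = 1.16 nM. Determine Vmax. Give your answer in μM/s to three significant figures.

164 μM/s

In reciprocal form, 1/v = (Km/Vmax)·(1/[S]) + 1/Vmax. The two points give (1/[S], 1/v) = (12.84, 0.04032) and (0.8621, 0.008403).
Slope = (0.04032 − 0.008403)/(12.84 − 0.8621) = 0.002666; intercept = 0.04032 − 0.002666×12.84 = 0.006106.
Vmax = 1/intercept = 164 μM/s; Km = slope × Vmax = 0.002666 × 164 = 0.437 nM.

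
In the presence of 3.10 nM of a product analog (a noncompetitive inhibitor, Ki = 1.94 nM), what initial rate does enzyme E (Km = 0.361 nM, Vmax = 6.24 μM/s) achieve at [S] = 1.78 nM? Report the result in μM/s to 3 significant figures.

With α = 1 + [I]/Ki = 1 + 3.10/1.94 = 2.598, the noncompetitive rate law is v = (Vmax/α)·[S] / (Km + [S]).
v = (6.24/2.598)×1.78 / (0.361 + 1.78) = 4.275/2.141 = 2.00 μM/s.

2.00 μM/s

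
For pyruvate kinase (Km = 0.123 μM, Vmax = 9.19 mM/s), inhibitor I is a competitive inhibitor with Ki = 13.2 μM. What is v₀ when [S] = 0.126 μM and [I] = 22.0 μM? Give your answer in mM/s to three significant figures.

α = 1 + [I]/Ki = 1 + 22.0/13.2 = 2.667.
For a competitive inhibitor, Vmax is unchanged and the apparent Km becomes α·Km: Km,app = 0.328 μM, Vmax,app = 9.19 mM/s.
v = Vmax,app·[S]/(Km,app + [S]) = 9.19 × 0.126/(0.328 + 0.126) = 2.55 mM/s.

2.55 mM/s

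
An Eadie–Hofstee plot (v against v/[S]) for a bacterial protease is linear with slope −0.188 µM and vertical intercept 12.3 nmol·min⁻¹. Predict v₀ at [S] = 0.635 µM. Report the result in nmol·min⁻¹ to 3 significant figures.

In the Eadie–Hofstee form v = Vmax − Km·(v/[S]), the slope is −Km and the intercept is Vmax, so Km = 0.188 µM and Vmax = 12.3 nmol·min⁻¹.
v = 12.3 × 0.635/(0.188 + 0.635) = 9.49 nmol·min⁻¹.

9.49 nmol·min⁻¹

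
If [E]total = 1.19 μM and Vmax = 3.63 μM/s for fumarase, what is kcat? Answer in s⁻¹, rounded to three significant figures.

3.05 s⁻¹

kcat = Vmax/[E]total = 3.63 μM/s / 1.19 μM = 3.05 s⁻¹.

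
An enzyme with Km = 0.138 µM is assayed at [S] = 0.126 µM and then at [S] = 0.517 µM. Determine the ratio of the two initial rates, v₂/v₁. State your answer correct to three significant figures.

1.65

Since Vmax cancels, v₂/v₁ = [S]₂(Km+[S]₁) / [S]₁(Km+[S]₂).
= 0.517×(0.138+0.126) / (0.126×(0.138+0.517)) = 0.1365/0.08253 = 1.65.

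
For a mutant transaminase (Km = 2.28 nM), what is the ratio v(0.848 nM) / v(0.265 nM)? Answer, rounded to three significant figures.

Since Vmax cancels, v₂/v₁ = [S]₂(Km+[S]₁) / [S]₁(Km+[S]₂).
= 0.848×(2.28+0.265) / (0.265×(2.28+0.848)) = 2.158/0.8289 = 2.60.

2.60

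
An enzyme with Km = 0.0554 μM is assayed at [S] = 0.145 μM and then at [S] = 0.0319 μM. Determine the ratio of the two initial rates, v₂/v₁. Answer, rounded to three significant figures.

Since Vmax cancels, v₂/v₁ = [S]₂(Km+[S]₁) / [S]₁(Km+[S]₂).
= 0.0319×(0.0554+0.145) / (0.145×(0.0554+0.0319)) = 0.006393/0.01266 = 0.505.

0.505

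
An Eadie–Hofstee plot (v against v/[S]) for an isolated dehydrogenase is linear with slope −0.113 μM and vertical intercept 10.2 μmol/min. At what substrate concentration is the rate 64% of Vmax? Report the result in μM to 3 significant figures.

0.201 μM

The Eadie–Hofstee slope gives Km = 0.113 μM (slope = −Km).
v/Vmax = [S]/(Km+[S]) = 0.64 ⇒ [S] = Km·0.64/(1−0.64) = 0.113 × 1.778 = 0.201 μM.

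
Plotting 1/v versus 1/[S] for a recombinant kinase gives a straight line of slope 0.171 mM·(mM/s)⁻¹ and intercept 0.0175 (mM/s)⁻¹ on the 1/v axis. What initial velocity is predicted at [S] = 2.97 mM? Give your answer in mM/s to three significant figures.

The y-intercept is 1/Vmax, so Vmax = 1/0.0175 = 57.1 mM/s.
The slope is Km/Vmax, so Km = 0.171 × 57.1 = 9.77 mM.
Then v = 57.1 × 2.97/(9.77 + 2.97) = 13.3 mM/s.

13.3 mM/s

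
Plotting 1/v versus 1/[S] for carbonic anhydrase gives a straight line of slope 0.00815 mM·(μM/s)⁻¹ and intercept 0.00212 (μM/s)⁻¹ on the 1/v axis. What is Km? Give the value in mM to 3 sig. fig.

y-intercept = 1/Vmax ⇒ Vmax = 472 μM/s; slope = Km/Vmax ⇒ Km = slope × Vmax.
Km = 0.00815 × 472 = 3.84 mM.

3.84 mM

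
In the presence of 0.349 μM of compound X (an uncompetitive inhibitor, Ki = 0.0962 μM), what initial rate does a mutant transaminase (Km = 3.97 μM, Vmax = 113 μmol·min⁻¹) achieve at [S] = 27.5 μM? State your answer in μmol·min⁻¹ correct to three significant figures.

With α = 1 + [I]/Ki = 1 + 0.349/0.0962 = 4.628, the uncompetitive rate law is v = (Vmax/α)·[S] / (Km/α + [S]).
v = (113/4.628)×27.5 / (3.97/4.628 + 27.5) = 671.5/28.36 = 23.7 μmol·min⁻¹.

23.7 μmol·min⁻¹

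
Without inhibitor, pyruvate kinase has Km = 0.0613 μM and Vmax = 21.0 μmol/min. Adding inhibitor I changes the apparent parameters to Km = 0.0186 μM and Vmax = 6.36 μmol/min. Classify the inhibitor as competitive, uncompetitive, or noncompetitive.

uncompetitive

Both Km and Vmax decrease by the same factor (~3.30-fold) — characteristic of uncompetitive inhibition.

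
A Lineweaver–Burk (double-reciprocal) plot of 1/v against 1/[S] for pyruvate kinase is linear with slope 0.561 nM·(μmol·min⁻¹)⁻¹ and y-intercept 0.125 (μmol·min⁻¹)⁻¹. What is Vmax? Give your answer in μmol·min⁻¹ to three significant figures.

8.00 μmol·min⁻¹

The y-intercept of a Lineweaver–Burk plot equals 1/Vmax, so Vmax = 1/0.125 = 8.00 μmol·min⁻¹.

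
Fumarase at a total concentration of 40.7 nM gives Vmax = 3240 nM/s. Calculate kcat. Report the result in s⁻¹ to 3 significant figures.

kcat = Vmax/[E]total = 3240 nM/s / 40.7 nM = 79.6 s⁻¹.

79.6 s⁻¹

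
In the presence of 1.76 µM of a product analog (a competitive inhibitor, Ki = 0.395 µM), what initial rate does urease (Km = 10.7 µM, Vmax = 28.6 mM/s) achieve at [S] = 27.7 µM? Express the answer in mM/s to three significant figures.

With α = 1 + [I]/Ki = 1 + 1.76/0.395 = 5.456, the competitive rate law is v = Vmax[S] / (αKm + [S]).
v = 28.6×27.7 / (5.456×10.7 + 27.7) = 792.2/86.08 = 9.20 mM/s.

9.20 mM/s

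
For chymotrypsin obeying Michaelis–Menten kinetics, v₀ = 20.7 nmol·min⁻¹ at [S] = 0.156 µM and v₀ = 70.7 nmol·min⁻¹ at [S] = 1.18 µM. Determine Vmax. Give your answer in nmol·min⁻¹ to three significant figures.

112 nmol·min⁻¹

In reciprocal form, 1/v = (Km/Vmax)·(1/[S]) + 1/Vmax. The two points give (1/[S], 1/v) = (6.410, 0.04831) and (0.8475, 0.01414).
Slope = (0.04831 − 0.01414)/(6.410 − 0.8475) = 0.006142; intercept = 0.04831 − 0.006142×6.410 = 0.008939.
Vmax = 1/intercept = 112 nmol·min⁻¹; Km = slope × Vmax = 0.006142 × 112 = 0.687 µM.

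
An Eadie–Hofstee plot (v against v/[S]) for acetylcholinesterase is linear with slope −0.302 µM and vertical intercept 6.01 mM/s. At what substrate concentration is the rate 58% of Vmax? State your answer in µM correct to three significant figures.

The Eadie–Hofstee slope gives Km = 0.302 µM (slope = −Km).
v/Vmax = [S]/(Km+[S]) = 0.58 ⇒ [S] = Km·0.58/(1−0.58) = 0.302 × 1.381 = 0.417 µM.

0.417 µM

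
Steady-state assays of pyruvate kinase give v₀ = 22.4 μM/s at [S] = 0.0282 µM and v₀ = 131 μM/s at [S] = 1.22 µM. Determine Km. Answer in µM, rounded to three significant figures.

0.158 µM

From v = Vmax[S]/(Km+[S]), each point gives Vmax = v(Km+[S])/[S].
Equating: 22.4(Km+0.0282)/0.0282 = 131(Km+1.22)/1.22.
794.3·Km + 22.4 = 107.4·Km + 131, so (794.3 − 107.4)·Km = 131 − 22.4.
Km = 108.6/686.9 = 0.158 µM; then Vmax = 22.4(0.158+0.0282)/0.0282 = 148 μM/s.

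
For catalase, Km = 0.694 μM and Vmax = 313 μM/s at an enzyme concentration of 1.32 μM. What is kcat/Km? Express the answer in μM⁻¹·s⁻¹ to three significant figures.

342 μM⁻¹·s⁻¹

kcat = Vmax/[E]total = 313/1.32 = 237 s⁻¹.
kcat/Km = 237/0.694 = 342 μM⁻¹·s⁻¹.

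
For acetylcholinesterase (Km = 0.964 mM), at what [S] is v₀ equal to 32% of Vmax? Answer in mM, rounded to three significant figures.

v/Vmax = [S]/(Km+[S]) = 0.32, so [S] = Km·0.32/(1 − 0.32) = 0.964 × 0.4706.
[S] = 0.454 mM.

0.454 mM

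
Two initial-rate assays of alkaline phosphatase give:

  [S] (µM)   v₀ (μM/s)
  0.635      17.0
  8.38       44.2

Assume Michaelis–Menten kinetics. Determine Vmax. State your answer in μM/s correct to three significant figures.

50.9 μM/s

In reciprocal form, 1/v = (Km/Vmax)·(1/[S]) + 1/Vmax. The two points give (1/[S], 1/v) = (1.575, 0.05882) and (0.1193, 0.02262).
Slope = (0.05882 − 0.02262)/(1.575 − 0.1193) = 0.02487; intercept = 0.05882 − 0.02487×1.575 = 0.01966.
Vmax = 1/intercept = 50.9 μM/s; Km = slope × Vmax = 0.02487 × 50.9 = 1.27 µM.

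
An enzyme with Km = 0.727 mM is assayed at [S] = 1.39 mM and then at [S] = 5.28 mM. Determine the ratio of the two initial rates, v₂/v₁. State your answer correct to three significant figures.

The fractional saturations are [S]/(Km+[S]) = 1.39/2.117 = 0.6566 and 5.28/6.007 = 0.8790.
v₂/v₁ is just their ratio: 0.8790/0.6566 = 1.34.

1.34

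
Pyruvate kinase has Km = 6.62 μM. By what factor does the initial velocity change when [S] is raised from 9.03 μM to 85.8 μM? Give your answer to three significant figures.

Since Vmax cancels, v₂/v₁ = [S]₂(Km+[S]₁) / [S]₁(Km+[S]₂).
= 85.8×(6.62+9.03) / (9.03×(6.62+85.8)) = 1343/834.6 = 1.61.

1.61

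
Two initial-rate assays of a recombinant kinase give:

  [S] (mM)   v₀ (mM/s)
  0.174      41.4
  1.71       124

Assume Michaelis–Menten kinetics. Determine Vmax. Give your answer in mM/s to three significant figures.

From v = Vmax[S]/(Km+[S]), each point gives Vmax = v(Km+[S])/[S].
Equating: 41.4(Km+0.174)/0.174 = 124(Km+1.71)/1.71.
237.9·Km + 41.4 = 72.51·Km + 124, so (237.9 − 72.51)·Km = 124 − 41.4.
Km = 82.60/165.4 = 0.499 mM; then Vmax = 41.4(0.499+0.174)/0.174 = 160 mM/s.

160 mM/s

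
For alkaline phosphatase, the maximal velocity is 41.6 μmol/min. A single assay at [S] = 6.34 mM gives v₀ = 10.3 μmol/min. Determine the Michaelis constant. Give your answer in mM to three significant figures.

From v = Vmax[S]/(Km+[S]), Km = [S](Vmax − v)/v.
Km = 6.34 × (41.6 − 10.3) / 10.3 = 198.4/10.3 = 19.3 mM.

19.3 mM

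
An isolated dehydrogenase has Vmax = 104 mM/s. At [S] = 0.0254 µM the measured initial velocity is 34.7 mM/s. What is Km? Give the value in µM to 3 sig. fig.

0.0507 µM

From v = Vmax[S]/(Km+[S]), Km = [S](Vmax − v)/v.
Km = 0.0254 × (104 − 34.7) / 34.7 = 1.760/34.7 = 0.0507 µM.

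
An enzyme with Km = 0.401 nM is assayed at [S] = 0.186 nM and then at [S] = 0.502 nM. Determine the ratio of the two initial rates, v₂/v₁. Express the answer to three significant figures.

1.75

The fractional saturations are [S]/(Km+[S]) = 0.186/0.5870 = 0.3169 and 0.502/0.9030 = 0.5559.
v₂/v₁ is just their ratio: 0.5559/0.3169 = 1.75.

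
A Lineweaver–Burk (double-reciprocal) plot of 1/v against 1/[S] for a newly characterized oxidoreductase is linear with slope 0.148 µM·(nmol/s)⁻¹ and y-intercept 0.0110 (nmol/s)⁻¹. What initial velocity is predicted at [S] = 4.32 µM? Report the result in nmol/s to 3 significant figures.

The y-intercept is 1/Vmax, so Vmax = 1/0.0110 = 90.9 nmol/s.
The slope is Km/Vmax, so Km = 0.148 × 90.9 = 13.5 µM.
Then v = 90.9 × 4.32/(13.5 + 4.32) = 22.1 nmol/s.

22.1 nmol/s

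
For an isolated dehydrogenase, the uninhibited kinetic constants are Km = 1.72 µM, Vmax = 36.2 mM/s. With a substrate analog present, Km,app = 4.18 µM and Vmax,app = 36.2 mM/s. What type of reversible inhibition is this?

Km increases (1.72 → 4.18 µM) while Vmax is unchanged — the hallmark of competitive inhibition.

competitive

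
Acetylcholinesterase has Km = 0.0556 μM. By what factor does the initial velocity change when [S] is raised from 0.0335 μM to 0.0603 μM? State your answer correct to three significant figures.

1.38

Since Vmax cancels, v₂/v₁ = [S]₂(Km+[S]₁) / [S]₁(Km+[S]₂).
= 0.0603×(0.0556+0.0335) / (0.0335×(0.0556+0.0603)) = 0.005373/0.003883 = 1.38.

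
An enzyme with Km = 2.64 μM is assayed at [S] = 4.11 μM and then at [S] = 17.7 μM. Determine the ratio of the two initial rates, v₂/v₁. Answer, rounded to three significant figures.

1.43

Since Vmax cancels, v₂/v₁ = [S]₂(Km+[S]₁) / [S]₁(Km+[S]₂).
= 17.7×(2.64+4.11) / (4.11×(2.64+17.7)) = 119.5/83.60 = 1.43.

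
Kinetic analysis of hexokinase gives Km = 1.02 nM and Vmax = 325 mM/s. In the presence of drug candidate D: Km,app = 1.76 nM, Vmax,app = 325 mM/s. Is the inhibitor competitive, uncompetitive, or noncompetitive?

Km increases (1.02 → 1.76 nM) while Vmax is unchanged — the hallmark of competitive inhibition.

competitive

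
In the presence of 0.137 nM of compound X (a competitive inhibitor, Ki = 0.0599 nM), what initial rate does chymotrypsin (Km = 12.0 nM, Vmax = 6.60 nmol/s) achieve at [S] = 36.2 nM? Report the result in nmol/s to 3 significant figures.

3.16 nmol/s

α = 1 + [I]/Ki = 1 + 0.137/0.0599 = 3.287.
For a competitive inhibitor, Vmax is unchanged and the apparent Km becomes α·Km: Km,app = 39.4 nM, Vmax,app = 6.60 nmol/s.
v = Vmax,app·[S]/(Km,app + [S]) = 6.60 × 36.2/(39.4 + 36.2) = 3.16 nmol/s.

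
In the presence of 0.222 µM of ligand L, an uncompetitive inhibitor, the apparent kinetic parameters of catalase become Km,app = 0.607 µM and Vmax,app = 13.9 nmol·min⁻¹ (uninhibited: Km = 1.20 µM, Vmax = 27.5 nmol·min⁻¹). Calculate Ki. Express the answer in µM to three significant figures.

0.227 µM

Uncompetitive: Vmax,app = Vmax/α (and Km,app = Km/α) with α = 1 + [I]/Ki.
α = Vmax/Vmax,app = 27.5/13.9 = 1.978.
Since α = 1 + [I]/Ki, [I]/Ki = 1.978 − 1 = 0.9784 and Ki = 0.222/0.9784 = 0.227 µM.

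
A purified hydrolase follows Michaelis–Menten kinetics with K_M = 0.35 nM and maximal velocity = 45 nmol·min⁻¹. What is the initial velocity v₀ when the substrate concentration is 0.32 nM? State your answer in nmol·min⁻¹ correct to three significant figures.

v = Vmax·[S]/(Km + [S]) = 45 × 0.32 / (0.35 + 0.32)
  = 14.40 / 0.6700 = 21.5 nmol·min⁻¹.

21.5 nmol·min⁻¹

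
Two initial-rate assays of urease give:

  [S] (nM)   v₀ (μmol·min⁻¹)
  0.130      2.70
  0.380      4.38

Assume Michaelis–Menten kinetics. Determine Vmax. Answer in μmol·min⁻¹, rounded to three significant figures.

From v = Vmax[S]/(Km+[S]), each point gives Vmax = v(Km+[S])/[S].
Equating: 2.70(Km+0.130)/0.130 = 4.38(Km+0.380)/0.380.
20.77·Km + 2.70 = 11.53·Km + 4.38, so (20.77 − 11.53)·Km = 4.38 − 2.70.
Km = 1.680/9.243 = 0.182 nM; then Vmax = 2.70(0.182+0.130)/0.130 = 6.48 μmol·min⁻¹.

6.48 μmol·min⁻¹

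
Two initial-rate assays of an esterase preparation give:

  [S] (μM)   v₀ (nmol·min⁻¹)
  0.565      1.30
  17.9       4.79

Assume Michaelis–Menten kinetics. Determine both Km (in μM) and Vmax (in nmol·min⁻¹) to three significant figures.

From v = Vmax[S]/(Km+[S]), each point gives Vmax = v(Km+[S])/[S].
Equating: 1.30(Km+0.565)/0.565 = 4.79(Km+17.9)/17.9.
2.301·Km + 1.30 = 0.2676·Km + 4.79, so (2.301 − 0.2676)·Km = 4.79 − 1.30.
Km = 3.490/2.033 = 1.72 μM; then Vmax = 1.30(1.72+0.565)/0.565 = 5.25 nmol·min⁻¹.

Km = 1.72 μM; Vmax = 5.25 nmol·min⁻¹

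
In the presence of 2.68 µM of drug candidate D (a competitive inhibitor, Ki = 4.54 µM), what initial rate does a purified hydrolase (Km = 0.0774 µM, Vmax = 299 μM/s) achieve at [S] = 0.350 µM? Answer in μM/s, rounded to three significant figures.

α = 1 + [I]/Ki = 1 + 2.68/4.54 = 1.590.
For a competitive inhibitor, Vmax is unchanged and the apparent Km becomes α·Km: Km,app = 0.123 µM, Vmax,app = 299 μM/s.
v = Vmax,app·[S]/(Km,app + [S]) = 299 × 0.350/(0.123 + 0.350) = 221 μM/s.

221 μM/s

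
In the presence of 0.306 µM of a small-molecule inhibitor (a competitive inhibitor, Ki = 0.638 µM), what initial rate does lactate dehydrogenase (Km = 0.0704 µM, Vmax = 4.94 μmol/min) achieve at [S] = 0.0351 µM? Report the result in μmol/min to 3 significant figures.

1.25 μmol/min

α = 1 + [I]/Ki = 1 + 0.306/0.638 = 1.480.
For a competitive inhibitor, Vmax is unchanged and the apparent Km becomes α·Km: Km,app = 0.104 µM, Vmax,app = 4.94 μmol/min.
v = Vmax,app·[S]/(Km,app + [S]) = 4.94 × 0.0351/(0.104 + 0.0351) = 1.25 μmol/min.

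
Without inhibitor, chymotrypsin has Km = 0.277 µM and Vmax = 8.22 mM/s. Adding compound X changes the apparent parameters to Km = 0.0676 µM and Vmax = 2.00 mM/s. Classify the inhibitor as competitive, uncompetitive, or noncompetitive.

Both Km and Vmax decrease by the same factor (~4.10-fold) — characteristic of uncompetitive inhibition.

uncompetitive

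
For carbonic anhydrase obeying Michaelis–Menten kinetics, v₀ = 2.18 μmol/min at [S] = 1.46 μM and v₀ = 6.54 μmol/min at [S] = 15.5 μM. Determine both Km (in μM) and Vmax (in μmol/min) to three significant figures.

From v = Vmax[S]/(Km+[S]), each point gives Vmax = v(Km+[S])/[S].
Equating: 2.18(Km+1.46)/1.46 = 6.54(Km+15.5)/15.5.
1.493·Km + 2.18 = 0.4219·Km + 6.54, so (1.493 − 0.4219)·Km = 6.54 − 2.18.
Km = 4.360/1.071 = 4.07 μM; then Vmax = 2.18(4.07+1.46)/1.46 = 8.26 μmol/min.

Km = 4.07 μM; Vmax = 8.26 μmol/min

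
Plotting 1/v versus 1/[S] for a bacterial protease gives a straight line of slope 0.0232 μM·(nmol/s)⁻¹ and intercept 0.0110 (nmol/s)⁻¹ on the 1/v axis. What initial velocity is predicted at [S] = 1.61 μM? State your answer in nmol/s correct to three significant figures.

39.4 nmol/s

The y-intercept is 1/Vmax, so Vmax = 1/0.0110 = 90.9 nmol/s.
The slope is Km/Vmax, so Km = 0.0232 × 90.9 = 2.11 μM.
Then v = 90.9 × 1.61/(2.11 + 1.61) = 39.4 nmol/s.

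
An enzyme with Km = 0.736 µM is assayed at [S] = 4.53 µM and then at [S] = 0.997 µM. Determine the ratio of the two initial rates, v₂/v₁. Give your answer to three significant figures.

0.669

The fractional saturations are [S]/(Km+[S]) = 4.53/5.266 = 0.8602 and 0.997/1.733 = 0.5753.
v₂/v₁ is just their ratio: 0.5753/0.8602 = 0.669.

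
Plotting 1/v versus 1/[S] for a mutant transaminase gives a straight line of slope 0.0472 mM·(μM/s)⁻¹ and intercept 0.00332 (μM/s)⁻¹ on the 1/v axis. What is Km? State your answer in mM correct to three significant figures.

y-intercept = 1/Vmax ⇒ Vmax = 301 μM/s; slope = Km/Vmax ⇒ Km = slope × Vmax.
Km = 0.0472 × 301 = 14.2 mM.

14.2 mM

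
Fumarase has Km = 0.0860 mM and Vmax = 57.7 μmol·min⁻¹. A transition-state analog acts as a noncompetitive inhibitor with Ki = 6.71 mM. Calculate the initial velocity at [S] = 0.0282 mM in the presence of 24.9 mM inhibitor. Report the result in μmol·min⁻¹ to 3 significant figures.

α = 1 + [I]/Ki = 1 + 24.9/6.71 = 4.711.
For a noncompetitive inhibitor, Vmax is reduced to Vmax/α while Km is unchanged: Km,app = 0.0860 mM, Vmax,app = 12.2 μmol·min⁻¹.
v = Vmax,app·[S]/(Km,app + [S]) = 12.2 × 0.0282/(0.0860 + 0.0282) = 3.02 μmol·min⁻¹.

3.02 μmol·min⁻¹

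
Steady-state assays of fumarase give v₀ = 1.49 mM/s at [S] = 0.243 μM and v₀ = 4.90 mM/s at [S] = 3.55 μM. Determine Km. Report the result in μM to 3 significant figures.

0.718 μM

In reciprocal form, 1/v = (Km/Vmax)·(1/[S]) + 1/Vmax. The two points give (1/[S], 1/v) = (4.115, 0.6711) and (0.2817, 0.2041).
Slope = (0.6711 − 0.2041)/(4.115 − 0.2817) = 0.1218; intercept = 0.6711 − 0.1218×4.115 = 0.1698.
Vmax = 1/intercept = 5.89 mM/s; Km = slope × Vmax = 0.1218 × 5.89 = 0.718 μM.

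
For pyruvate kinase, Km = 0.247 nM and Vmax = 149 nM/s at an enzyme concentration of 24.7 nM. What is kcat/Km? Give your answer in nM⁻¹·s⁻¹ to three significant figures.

24.4 nM⁻¹·s⁻¹

kcat = Vmax/[E]total = 149/24.7 = 6.03 s⁻¹.
kcat/Km = 6.03/0.247 = 24.4 nM⁻¹·s⁻¹.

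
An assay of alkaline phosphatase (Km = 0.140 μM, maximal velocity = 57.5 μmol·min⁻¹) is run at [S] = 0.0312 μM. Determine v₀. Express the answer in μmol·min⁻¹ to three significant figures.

10.5 μmol·min⁻¹

v = Vmax·[S]/(Km + [S]) = 57.5 × 0.0312 / (0.140 + 0.0312)
  = 1.794 / 0.1712 = 10.5 μmol·min⁻¹.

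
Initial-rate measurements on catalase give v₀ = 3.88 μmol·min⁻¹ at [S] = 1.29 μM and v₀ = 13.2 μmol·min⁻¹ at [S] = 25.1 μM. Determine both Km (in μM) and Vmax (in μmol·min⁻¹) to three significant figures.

Km = 3.76 μM; Vmax = 15.2 μmol·min⁻¹

From v = Vmax[S]/(Km+[S]), each point gives Vmax = v(Km+[S])/[S].
Equating: 3.88(Km+1.29)/1.29 = 13.2(Km+25.1)/25.1.
3.008·Km + 3.88 = 0.5259·Km + 13.2, so (3.008 − 0.5259)·Km = 13.2 − 3.88.
Km = 9.320/2.482 = 3.76 μM; then Vmax = 3.88(3.76+1.29)/1.29 = 15.2 μmol·min⁻¹.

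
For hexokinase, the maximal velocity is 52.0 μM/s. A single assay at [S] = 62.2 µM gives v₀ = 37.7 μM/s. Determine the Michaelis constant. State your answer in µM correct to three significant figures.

From v = Vmax[S]/(Km+[S]), Km = [S](Vmax − v)/v.
Km = 62.2 × (52.0 − 37.7) / 37.7 = 889.5/37.7 = 23.6 µM.

23.6 µM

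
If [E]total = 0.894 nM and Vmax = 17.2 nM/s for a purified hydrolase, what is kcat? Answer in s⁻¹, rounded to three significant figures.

kcat = Vmax/[E]total = 17.2 nM/s / 0.894 nM = 19.2 s⁻¹.

19.2 s⁻¹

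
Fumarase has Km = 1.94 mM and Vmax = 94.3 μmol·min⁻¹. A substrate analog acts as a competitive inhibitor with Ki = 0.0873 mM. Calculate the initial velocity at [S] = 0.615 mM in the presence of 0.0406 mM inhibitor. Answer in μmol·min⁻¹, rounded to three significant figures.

With α = 1 + [I]/Ki = 1 + 0.0406/0.0873 = 1.465, the competitive rate law is v = Vmax[S] / (αKm + [S]).
v = 94.3×0.615 / (1.465×1.94 + 0.615) = 57.99/3.457 = 16.8 μmol·min⁻¹.

16.8 μmol·min⁻¹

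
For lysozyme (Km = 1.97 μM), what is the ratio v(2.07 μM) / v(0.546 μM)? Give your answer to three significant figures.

2.36

The fractional saturations are [S]/(Km+[S]) = 0.546/2.516 = 0.2170 and 2.07/4.040 = 0.5124.
v₂/v₁ is just their ratio: 0.5124/0.2170 = 2.36.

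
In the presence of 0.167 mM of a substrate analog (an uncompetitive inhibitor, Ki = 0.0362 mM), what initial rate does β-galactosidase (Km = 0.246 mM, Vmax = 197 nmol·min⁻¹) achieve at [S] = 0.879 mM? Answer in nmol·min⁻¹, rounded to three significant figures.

With α = 1 + [I]/Ki = 1 + 0.167/0.0362 = 5.613, the uncompetitive rate law is v = (Vmax/α)·[S] / (Km/α + [S]).
v = (197/5.613)×0.879 / (0.246/5.613 + 0.879) = 30.85/0.9228 = 33.4 nmol·min⁻¹.

33.4 nmol·min⁻¹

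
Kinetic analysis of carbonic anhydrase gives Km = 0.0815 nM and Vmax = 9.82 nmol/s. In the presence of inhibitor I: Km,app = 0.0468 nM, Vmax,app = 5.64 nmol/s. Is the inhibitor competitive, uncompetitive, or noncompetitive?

uncompetitive

Both Km and Vmax decrease by the same factor (~1.74-fold) — characteristic of uncompetitive inhibition.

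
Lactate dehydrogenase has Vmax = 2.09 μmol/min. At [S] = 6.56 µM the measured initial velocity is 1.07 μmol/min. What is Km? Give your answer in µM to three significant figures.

6.25 µM

v/Vmax = 1.07/2.09 = 0.5120 = [S]/(Km+[S]).
So Km + [S] = [S]/0.5120 = 12.81 µM, giving Km = 12.81 − 6.56 = 6.25 µM.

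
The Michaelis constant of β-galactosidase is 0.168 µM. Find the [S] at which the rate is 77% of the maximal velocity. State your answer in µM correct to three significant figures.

v/Vmax = [S]/(Km+[S]) = 0.77, so [S] = Km·0.77/(1 − 0.77) = 0.168 × 3.348.
[S] = 0.562 µM.

0.562 µM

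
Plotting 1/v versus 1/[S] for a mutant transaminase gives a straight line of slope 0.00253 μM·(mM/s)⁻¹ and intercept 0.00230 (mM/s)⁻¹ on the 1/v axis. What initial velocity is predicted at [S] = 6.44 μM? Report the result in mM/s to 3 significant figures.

371 mM/s

The y-intercept is 1/Vmax, so Vmax = 1/0.00230 = 435 mM/s.
The slope is Km/Vmax, so Km = 0.00253 × 435 = 1.10 μM.
Then v = 435 × 6.44/(1.10 + 6.44) = 371 mM/s.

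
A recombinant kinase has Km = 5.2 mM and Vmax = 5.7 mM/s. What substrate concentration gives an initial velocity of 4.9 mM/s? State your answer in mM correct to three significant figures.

Rearranging v = Vmax[S]/(Km+[S]) gives [S] = Km·v/(Vmax − v).
[S] = 5.2 × 4.9 / (5.7 − 4.9) = 25.48/0.8000 = 31.9 mM.

31.9 mM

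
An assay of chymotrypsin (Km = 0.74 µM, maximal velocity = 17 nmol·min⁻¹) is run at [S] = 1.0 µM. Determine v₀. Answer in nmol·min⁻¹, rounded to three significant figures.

v = Vmax·[S]/(Km + [S]) = 17 × 1.0 / (0.74 + 1.0)
  = 17.00 / 1.740 = 9.77 nmol·min⁻¹.

9.77 nmol·min⁻¹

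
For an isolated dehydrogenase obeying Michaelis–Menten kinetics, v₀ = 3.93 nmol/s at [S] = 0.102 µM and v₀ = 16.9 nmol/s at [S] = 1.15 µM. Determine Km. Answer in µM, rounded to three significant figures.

0.544 µM

In reciprocal form, 1/v = (Km/Vmax)·(1/[S]) + 1/Vmax. The two points give (1/[S], 1/v) = (9.804, 0.2545) and (0.8696, 0.05917).
Slope = (0.2545 − 0.05917)/(9.804 − 0.8696) = 0.02186; intercept = 0.2545 − 0.02186×9.804 = 0.04017.
Vmax = 1/intercept = 24.9 nmol/s; Km = slope × Vmax = 0.02186 × 24.9 = 0.544 µM.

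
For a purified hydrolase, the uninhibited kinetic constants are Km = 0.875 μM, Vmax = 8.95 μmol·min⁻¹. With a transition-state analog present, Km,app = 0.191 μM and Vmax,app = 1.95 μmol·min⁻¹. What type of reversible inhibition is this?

uncompetitive

Both Km and Vmax decrease by the same factor (~4.58-fold) — characteristic of uncompetitive inhibition.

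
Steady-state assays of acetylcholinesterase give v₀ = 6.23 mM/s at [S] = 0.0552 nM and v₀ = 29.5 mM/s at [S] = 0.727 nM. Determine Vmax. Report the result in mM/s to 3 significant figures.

From v = Vmax[S]/(Km+[S]), each point gives Vmax = v(Km+[S])/[S].
Equating: 6.23(Km+0.0552)/0.0552 = 29.5(Km+0.727)/0.727.
112.9·Km + 6.23 = 40.58·Km + 29.5, so (112.9 − 40.58)·Km = 29.5 − 6.23.
Km = 23.27/72.28 = 0.322 nM; then Vmax = 6.23(0.322+0.0552)/0.0552 = 42.6 mM/s.

42.6 mM/s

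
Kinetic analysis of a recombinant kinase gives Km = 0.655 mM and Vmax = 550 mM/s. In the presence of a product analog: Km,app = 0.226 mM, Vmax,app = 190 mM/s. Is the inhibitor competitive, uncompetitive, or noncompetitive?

Both Km and Vmax decrease by the same factor (~2.90-fold) — characteristic of uncompetitive inhibition.

uncompetitive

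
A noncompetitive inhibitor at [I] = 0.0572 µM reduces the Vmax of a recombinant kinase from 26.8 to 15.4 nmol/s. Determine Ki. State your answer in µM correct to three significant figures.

0.0773 µM

Noncompetitive: Vmax,app = Vmax/α with α = 1 + [I]/Ki.
α = Vmax/Vmax,app = 26.8/15.4 = 1.740.
Since α = 1 + [I]/Ki, [I]/Ki = 1.740 − 1 = 0.7403 and Ki = 0.0572/0.7403 = 0.0773 µM.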